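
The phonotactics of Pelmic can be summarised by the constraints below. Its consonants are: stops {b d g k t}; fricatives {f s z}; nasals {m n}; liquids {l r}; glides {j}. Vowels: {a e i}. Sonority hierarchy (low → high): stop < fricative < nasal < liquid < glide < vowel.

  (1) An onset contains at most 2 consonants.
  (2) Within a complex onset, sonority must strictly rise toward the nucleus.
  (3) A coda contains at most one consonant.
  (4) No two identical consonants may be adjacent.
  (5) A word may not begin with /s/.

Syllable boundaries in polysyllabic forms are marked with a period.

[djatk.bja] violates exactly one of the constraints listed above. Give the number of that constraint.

[djatk.bja]: syllable 1 coda /tk/ has 2 consonants (> 1).
This is a violation of constraint 3: "A coda contains at most one consonant."
The remaining constraints (1, 2, 4, 5) are satisfied.

3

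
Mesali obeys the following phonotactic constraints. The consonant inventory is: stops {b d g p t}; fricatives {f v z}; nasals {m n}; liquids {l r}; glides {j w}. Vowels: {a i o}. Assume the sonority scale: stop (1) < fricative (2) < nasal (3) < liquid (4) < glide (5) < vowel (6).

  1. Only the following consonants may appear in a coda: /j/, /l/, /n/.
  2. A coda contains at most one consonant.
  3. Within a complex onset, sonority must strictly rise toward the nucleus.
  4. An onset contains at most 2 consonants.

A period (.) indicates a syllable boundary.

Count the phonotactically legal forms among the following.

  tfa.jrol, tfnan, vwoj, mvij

tfa.jrol — violates constraint 3: syllable 2 onset /jr/: /j/ (glide, 5) → /r/ (liquid, 4) does not rise → phonotactically illegal
tfnan — violates constraint 4: syllable 1 onset /tfn/ has 3 consonants (> 2) → phonotactically illegal
vwoj — σ1 onset /vw/ (2→5 rises), coda /j/ ok → phonotactically legal
mvij — violates constraint 3: syllable 1 onset /mv/: /m/ (nasal, 3) → /v/ (fricative, 2) does not rise → phonotactically illegal
Phonotactically legal: vwoj → 1.

1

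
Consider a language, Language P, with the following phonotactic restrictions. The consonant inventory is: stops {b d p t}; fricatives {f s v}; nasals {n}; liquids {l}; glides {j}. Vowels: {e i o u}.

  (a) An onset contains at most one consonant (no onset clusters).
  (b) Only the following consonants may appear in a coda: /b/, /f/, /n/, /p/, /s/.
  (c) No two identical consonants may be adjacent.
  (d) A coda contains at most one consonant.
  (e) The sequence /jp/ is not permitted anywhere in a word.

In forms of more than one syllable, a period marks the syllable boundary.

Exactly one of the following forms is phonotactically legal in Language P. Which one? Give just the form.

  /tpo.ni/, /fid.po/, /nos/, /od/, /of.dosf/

/tpo.ni/ — violates constraint (a): syllable 1 onset /tp/ has 2 consonants (> 1) → phonotactically illegal
/fid.po/ — violates constraint (b): syllable 1 coda contains /d/, which is not a licensed coda consonant → phonotactically illegal
/nos/ — σ1 onset /n/, coda /s/ ok → phonotactically legal
/od/ — violates constraint (b): syllable 1 coda contains /d/, which is not a licensed coda consonant → phonotactically illegal
/of.dosf/ — violates constraint (d): syllable 2 coda /sf/ has 2 consonants (> 1) → phonotactically illegal

/nos/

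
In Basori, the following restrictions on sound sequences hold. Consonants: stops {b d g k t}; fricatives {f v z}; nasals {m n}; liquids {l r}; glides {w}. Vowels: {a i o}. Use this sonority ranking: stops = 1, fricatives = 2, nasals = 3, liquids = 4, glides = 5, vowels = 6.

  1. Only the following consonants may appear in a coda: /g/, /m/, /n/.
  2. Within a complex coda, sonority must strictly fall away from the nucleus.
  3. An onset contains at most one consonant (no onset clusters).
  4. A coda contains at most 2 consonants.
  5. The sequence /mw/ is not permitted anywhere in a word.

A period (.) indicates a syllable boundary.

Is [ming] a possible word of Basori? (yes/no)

yes

[ming] — σ1 onset /m/, coda /ng/ (3→1 falls) ok → licit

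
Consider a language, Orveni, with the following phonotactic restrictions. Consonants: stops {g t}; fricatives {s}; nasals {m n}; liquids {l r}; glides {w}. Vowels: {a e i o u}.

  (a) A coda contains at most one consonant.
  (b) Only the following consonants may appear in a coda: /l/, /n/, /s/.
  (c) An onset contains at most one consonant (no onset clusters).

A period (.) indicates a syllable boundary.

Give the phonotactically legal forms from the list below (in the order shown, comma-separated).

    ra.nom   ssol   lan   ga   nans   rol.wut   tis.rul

lan, ga, tis.rul

ra.nom — violates constraint (b): syllable 2 coda contains /m/, which is not a licensed coda consonant → phonotactically illegal
ssol — violates constraint (c): syllable 1 onset /ss/ has 2 consonants (> 1) → phonotactically illegal
lan — σ1 onset /l/, coda /n/ ok → phonotactically legal
ga — σ1 onset /g/, coda /∅/ ok → phonotactically legal
nans — violates constraint (a): syllable 1 coda /ns/ has 2 consonants (> 1) → phonotactically illegal
rol.wut — violates constraint (b): syllable 2 coda contains /t/, which is not a licensed coda consonant → phonotactically illegal
tis.rul — σ1 onset /t/, coda /s/ ok; σ2 onset /r/, coda /l/ ok → phonotactically legal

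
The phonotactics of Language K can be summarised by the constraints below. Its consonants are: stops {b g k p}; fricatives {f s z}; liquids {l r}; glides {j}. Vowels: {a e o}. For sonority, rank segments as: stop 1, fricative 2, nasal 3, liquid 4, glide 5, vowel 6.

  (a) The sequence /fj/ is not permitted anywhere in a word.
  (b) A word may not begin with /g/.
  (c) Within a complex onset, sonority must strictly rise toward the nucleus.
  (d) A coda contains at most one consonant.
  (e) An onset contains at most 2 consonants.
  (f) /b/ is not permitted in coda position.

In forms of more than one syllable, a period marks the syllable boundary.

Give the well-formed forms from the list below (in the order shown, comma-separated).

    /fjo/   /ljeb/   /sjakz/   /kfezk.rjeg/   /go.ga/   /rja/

/rja/

/fjo/ — violates constraint (a): contains banned sequence /fj/ → ill-formed
/ljeb/ — violates constraint (f): syllable 1 coda contains /b/ → ill-formed
/sjakz/ — violates constraint (d): syllable 1 coda /kz/ has 2 consonants (> 1) → ill-formed
/kfezk.rjeg/ — violates constraint (d): syllable 1 coda /zk/ has 2 consonants (> 1) → ill-formed
/go.ga/ — violates constraint (b): word begins with /g/ → ill-formed
/rja/ — σ1 onset /rj/ (4→5 rises), coda /∅/ ok → well-formed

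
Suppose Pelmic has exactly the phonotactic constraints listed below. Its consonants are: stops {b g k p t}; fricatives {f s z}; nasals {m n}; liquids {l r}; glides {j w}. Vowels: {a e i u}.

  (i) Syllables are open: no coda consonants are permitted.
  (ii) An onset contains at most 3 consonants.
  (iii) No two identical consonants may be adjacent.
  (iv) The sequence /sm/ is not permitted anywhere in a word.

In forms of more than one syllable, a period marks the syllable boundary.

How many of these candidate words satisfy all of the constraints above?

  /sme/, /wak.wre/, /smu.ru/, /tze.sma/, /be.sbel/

/sme/ — violates constraint (iv): contains banned sequence /sm/ → phonotactically illegal
/wak.wre/ — violates constraint (i): syllable 1 coda /k/ has 1 consonant (> 0) → phonotactically illegal
/smu.ru/ — violates constraint (iv): contains banned sequence /sm/ → phonotactically illegal
/tze.sma/ — violates constraint (iv): contains banned sequence /sm/ → phonotactically illegal
/be.sbel/ — violates constraint (i): syllable 2 coda /l/ has 1 consonant (> 0) → phonotactically illegal
No form is phonotactically legal → 0.

0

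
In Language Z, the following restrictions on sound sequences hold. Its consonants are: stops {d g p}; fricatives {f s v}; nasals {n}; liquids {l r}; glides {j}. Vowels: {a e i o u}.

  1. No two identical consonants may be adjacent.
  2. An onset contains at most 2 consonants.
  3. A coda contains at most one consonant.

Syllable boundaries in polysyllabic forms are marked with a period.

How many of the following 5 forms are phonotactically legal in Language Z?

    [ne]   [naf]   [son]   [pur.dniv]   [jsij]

5

[ne] — σ1 onset /n/, coda /∅/ ok → phonotactically legal
[naf] — σ1 onset /n/, coda /f/ ok → phonotactically legal
[son] — σ1 onset /s/, coda /n/ ok → phonotactically legal
[pur.dniv] — σ1 onset /p/, coda /r/ ok; σ2 onset /dn/ (2C), coda /v/ ok → phonotactically legal
[jsij] — σ1 onset /js/ (2C), coda /j/ ok → phonotactically legal
Phonotactically legal: [ne], [naf], [son], [pur.dniv], [jsij] → 5.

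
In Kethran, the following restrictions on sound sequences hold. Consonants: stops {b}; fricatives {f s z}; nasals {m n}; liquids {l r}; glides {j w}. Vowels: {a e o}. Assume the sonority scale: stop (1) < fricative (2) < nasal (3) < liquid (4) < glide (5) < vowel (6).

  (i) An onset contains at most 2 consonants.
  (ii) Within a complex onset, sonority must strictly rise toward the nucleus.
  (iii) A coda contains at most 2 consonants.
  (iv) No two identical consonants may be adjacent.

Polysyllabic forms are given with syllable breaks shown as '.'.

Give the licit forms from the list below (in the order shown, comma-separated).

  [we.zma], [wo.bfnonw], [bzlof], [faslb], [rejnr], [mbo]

[we.zma]

[we.zma] — σ1 onset /w/, coda /∅/ ok; σ2 onset /zm/ (2→3 rises), coda /∅/ ok → licit
[wo.bfnonw] — violates constraint (i): syllable 2 onset /bfn/ has 3 consonants (> 2) → illicit
[bzlof] — violates constraint (i): syllable 1 onset /bzl/ has 3 consonants (> 2) → illicit
[faslb] — violates constraint (iii): syllable 1 coda /slb/ has 3 consonants (> 2) → illicit
[rejnr] — violates constraint (iii): syllable 1 coda /jnr/ has 3 consonants (> 2) → illicit
[mbo] — violates constraint (ii): syllable 1 onset /mb/: /m/ (nasal, 3) → /b/ (stop, 1) does not rise → illicit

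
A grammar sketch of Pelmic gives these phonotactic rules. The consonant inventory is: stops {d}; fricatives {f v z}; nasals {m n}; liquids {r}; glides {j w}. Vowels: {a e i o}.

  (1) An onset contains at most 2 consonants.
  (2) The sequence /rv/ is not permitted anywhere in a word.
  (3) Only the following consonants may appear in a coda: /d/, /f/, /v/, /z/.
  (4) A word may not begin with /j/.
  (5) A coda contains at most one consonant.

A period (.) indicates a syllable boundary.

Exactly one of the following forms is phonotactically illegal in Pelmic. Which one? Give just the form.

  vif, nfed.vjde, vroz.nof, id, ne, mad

nfed.vjde

vif — σ1 onset /v/, coda /f/ ok → phonotactically legal
nfed.vjde — violates constraint 1: syllable 2 onset /vjd/ has 3 consonants (> 2) → phonotactically illegal
vroz.nof — σ1 onset /vr/ (2C), coda /z/ ok; σ2 onset /n/, coda /f/ ok → phonotactically legal
id — σ1 onset /∅/, coda /d/ ok → phonotactically legal
ne — σ1 onset /n/, coda /∅/ ok → phonotactically legal
mad — σ1 onset /m/, coda /d/ ok → phonotactically legal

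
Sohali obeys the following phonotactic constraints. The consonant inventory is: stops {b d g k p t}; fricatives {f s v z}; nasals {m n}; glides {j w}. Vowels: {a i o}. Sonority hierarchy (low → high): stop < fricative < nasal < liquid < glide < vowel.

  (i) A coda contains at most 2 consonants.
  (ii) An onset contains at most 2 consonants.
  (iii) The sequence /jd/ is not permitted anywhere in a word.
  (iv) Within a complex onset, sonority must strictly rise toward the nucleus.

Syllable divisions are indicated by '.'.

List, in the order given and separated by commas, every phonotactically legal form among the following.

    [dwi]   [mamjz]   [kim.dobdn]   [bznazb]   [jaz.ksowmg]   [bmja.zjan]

[dwi] — σ1 onset /dw/ (1→5 rises), coda /∅/ ok → phonotactically legal
[mamjz] — violates constraint (i): syllable 1 coda /mjz/ has 3 consonants (> 2) → phonotactically illegal
[kim.dobdn] — violates constraint (i): syllable 2 coda /bdn/ has 3 consonants (> 2) → phonotactically illegal
[bznazb] — violates constraint (ii): syllable 1 onset /bzn/ has 3 consonants (> 2) → phonotactically illegal
[jaz.ksowmg] — violates constraint (i): syllable 2 coda /wmg/ has 3 consonants (> 2) → phonotactically illegal
[bmja.zjan] — violates constraint (ii): syllable 1 onset /bmj/ has 3 consonants (> 2) → phonotactically illegal

[dwi]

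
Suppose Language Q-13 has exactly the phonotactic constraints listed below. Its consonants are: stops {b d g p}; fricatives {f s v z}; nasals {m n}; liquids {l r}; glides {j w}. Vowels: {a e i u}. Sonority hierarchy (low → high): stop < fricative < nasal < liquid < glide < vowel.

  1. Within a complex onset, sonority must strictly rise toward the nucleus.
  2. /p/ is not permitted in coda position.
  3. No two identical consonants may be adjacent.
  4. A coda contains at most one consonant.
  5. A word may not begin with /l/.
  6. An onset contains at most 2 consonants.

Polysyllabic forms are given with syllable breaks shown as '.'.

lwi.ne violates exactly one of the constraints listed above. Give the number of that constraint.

lwi.ne: word begins with /l/.
This is a violation of constraint 5: "A word may not begin with /l/."
The remaining constraints (1, 2, 3, 4, 6) are satisfied.

5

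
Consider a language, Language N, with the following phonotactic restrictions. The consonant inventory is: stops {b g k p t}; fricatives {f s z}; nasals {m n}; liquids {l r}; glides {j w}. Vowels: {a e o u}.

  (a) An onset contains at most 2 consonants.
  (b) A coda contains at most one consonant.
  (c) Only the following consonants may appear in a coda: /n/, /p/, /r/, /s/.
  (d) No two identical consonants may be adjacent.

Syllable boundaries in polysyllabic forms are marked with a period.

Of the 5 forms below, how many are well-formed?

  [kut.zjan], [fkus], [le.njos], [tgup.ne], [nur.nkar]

4

[kut.zjan] — violates constraint (c): syllable 1 coda contains /t/, which is not a licensed coda consonant → ill-formed
[fkus] — σ1 onset /fk/ (2C), coda /s/ ok → well-formed
[le.njos] — σ1 onset /l/, coda /∅/ ok; σ2 onset /nj/ (2C), coda /s/ ok → well-formed
[tgup.ne] — σ1 onset /tg/ (2C), coda /p/ ok; σ2 onset /n/, coda /∅/ ok → well-formed
[nur.nkar] — σ1 onset /n/, coda /r/ ok; σ2 onset /nk/ (2C), coda /r/ ok → well-formed
Well-formed: [fkus], [le.njos], [tgup.ne], [nur.nkar] → 4.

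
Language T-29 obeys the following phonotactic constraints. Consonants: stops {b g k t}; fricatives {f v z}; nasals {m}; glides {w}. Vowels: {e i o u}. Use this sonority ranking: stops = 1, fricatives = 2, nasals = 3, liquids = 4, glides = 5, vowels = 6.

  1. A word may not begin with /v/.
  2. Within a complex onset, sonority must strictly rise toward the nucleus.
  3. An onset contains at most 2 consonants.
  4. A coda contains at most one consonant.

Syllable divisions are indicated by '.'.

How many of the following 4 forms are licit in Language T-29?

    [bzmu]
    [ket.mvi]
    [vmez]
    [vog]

0

[bzmu] — violates constraint 3: syllable 1 onset /bzm/ has 3 consonants (> 2) → illicit
[ket.mvi] — violates constraint 2: syllable 2 onset /mv/: /m/ (nasal, 3) → /v/ (fricative, 2) does not rise → illicit
[vmez] — violates constraint 1: word begins with /v/ → illicit
[vog] — violates constraint 1: word begins with /v/ → illicit
No form is licit → 0.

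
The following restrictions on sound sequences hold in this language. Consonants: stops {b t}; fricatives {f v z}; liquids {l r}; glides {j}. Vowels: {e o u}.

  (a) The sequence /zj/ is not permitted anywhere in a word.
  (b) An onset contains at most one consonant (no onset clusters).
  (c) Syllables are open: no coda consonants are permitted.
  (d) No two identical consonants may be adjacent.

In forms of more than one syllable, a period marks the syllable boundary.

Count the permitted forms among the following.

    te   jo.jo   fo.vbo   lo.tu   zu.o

te — σ1 onset /t/, coda /∅/ ok → permitted
jo.jo — σ1 onset /j/, coda /∅/ ok; σ2 onset /j/, coda /∅/ ok → permitted
fo.vbo — violates constraint (b): syllable 2 onset /vb/ has 2 consonants (> 1) → not permitted
lo.tu — σ1 onset /l/, coda /∅/ ok; σ2 onset /t/, coda /∅/ ok → permitted
zu.o — σ1 onset /z/, coda /∅/ ok; σ2 onset /∅/, coda /∅/ ok → permitted
Permitted: te, jo.jo, lo.tu, zu.o → 4.

4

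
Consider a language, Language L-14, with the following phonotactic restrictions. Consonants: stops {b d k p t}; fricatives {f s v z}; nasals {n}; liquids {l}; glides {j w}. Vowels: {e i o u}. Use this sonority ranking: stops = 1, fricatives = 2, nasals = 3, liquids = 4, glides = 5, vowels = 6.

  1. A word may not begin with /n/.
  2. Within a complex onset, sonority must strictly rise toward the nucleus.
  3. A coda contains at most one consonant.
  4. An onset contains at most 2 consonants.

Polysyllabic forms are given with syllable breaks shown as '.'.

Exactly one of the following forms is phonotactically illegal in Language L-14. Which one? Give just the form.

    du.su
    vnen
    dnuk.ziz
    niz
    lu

niz

du.su — σ1 onset /d/, coda /∅/ ok; σ2 onset /s/, coda /∅/ ok → phonotactically legal
vnen — σ1 onset /vn/ (2→3 rises), coda /n/ ok → phonotactically legal
dnuk.ziz — σ1 onset /dn/ (1→3 rises), coda /k/ ok; σ2 onset /z/, coda /z/ ok → phonotactically legal
niz — violates constraint 1: word begins with /n/ → phonotactically illegal
lu — σ1 onset /l/, coda /∅/ ok → phonotactically legal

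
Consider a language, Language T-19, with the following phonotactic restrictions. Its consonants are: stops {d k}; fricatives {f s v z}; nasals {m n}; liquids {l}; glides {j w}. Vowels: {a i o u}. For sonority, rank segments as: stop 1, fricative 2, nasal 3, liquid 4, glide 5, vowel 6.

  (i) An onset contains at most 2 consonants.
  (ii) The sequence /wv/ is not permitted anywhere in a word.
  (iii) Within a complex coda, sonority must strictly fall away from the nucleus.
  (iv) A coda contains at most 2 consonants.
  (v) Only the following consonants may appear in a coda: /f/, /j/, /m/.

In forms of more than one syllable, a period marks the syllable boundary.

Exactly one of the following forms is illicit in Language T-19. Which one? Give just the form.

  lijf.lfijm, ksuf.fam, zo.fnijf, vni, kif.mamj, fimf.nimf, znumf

kif.mamj

lijf.lfijm — σ1 onset /l/, coda /jf/ (5→2 falls) ok; σ2 onset /lf/ (2C), coda /jm/ (5→3 falls) ok → licit
ksuf.fam — σ1 onset /ks/ (2C), coda /f/ ok; σ2 onset /f/, coda /m/ ok → licit
zo.fnijf — σ1 onset /z/, coda /∅/ ok; σ2 onset /fn/ (2C), coda /jf/ (5→2 falls) ok → licit
vni — σ1 onset /vn/ (2C), coda /∅/ ok → licit
kif.mamj — violates constraint (iii): syllable 2 coda /mj/: /m/ (nasal, 3) → /j/ (glide, 5) does not fall → illicit
fimf.nimf — σ1 onset /f/, coda /mf/ (3→2 falls) ok; σ2 onset /n/, coda /mf/ (3→2 falls) ok → licit
znumf — σ1 onset /zn/ (2C), coda /mf/ (3→2 falls) ok → licit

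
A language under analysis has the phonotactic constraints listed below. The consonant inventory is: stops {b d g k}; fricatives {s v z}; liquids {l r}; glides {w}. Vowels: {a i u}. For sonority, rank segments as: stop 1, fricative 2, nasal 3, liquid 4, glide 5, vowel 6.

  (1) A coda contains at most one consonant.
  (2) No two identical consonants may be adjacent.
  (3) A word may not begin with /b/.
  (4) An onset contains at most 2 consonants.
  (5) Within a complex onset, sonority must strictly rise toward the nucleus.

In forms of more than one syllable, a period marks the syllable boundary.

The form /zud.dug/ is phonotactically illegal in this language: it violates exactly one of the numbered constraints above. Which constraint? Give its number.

2

/zud.dug/: adjacent identical consonants /dd/.
This is a violation of constraint 2: "No two identical consonants may be adjacent."
The remaining constraints (1, 3, 4, 5) are satisfied.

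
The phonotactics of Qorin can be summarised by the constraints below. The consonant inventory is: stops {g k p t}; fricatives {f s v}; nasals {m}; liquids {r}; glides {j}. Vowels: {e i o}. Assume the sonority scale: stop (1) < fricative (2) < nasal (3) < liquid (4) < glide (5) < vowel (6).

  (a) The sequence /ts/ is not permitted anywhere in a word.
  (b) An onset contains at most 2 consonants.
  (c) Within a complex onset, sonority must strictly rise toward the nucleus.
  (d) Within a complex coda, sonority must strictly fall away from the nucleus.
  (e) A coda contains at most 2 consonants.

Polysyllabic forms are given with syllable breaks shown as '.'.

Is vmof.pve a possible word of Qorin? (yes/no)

vmof.pve — σ1 onset /vm/ (2→3 rises), coda /f/ ok; σ2 onset /pv/ (1→2 rises), coda /∅/ ok → well-formed

yes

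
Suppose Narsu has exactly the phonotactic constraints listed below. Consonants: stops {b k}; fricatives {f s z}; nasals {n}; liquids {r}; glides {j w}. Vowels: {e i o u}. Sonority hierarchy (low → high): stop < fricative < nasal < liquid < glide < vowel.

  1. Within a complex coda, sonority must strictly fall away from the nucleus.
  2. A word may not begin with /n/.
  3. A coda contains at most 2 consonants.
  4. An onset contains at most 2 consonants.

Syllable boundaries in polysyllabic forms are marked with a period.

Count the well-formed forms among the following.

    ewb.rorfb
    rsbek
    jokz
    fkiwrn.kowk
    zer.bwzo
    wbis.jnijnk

ewb.rorfb — violates constraint 3: syllable 2 coda /rfb/ has 3 consonants (> 2) → ill-formed
rsbek — violates constraint 4: syllable 1 onset /rsb/ has 3 consonants (> 2) → ill-formed
jokz — violates constraint 1: syllable 1 coda /kz/: /k/ (stop, 1) → /z/ (fricative, 2) does not fall → ill-formed
fkiwrn.kowk — violates constraint 3: syllable 1 coda /wrn/ has 3 consonants (> 2) → ill-formed
zer.bwzo — violates constraint 4: syllable 2 onset /bwz/ has 3 consonants (> 2) → ill-formed
wbis.jnijnk — violates constraint 3: syllable 2 coda /jnk/ has 3 consonants (> 2) → ill-formed
No form is well-formed → 0.

0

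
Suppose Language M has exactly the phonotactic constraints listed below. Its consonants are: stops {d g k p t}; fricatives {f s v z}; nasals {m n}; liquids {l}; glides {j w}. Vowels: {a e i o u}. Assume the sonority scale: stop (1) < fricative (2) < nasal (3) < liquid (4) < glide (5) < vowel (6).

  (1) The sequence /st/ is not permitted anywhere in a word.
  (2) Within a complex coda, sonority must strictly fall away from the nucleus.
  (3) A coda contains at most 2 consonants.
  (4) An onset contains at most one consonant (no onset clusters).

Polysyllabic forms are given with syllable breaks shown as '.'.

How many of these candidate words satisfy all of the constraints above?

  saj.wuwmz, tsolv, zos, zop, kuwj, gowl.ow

3

saj.wuwmz — violates constraint 3: syllable 2 coda /wmz/ has 3 consonants (> 2) → ill-formed
tsolv — violates constraint 4: syllable 1 onset /ts/ has 2 consonants (> 1) → ill-formed
zos — σ1 onset /z/, coda /s/ ok → well-formed
zop — σ1 onset /z/, coda /p/ ok → well-formed
kuwj — violates constraint 2: syllable 1 coda /wj/: /w/ (glide, 5) → /j/ (glide, 5) does not fall → ill-formed
gowl.ow — σ1 onset /g/, coda /wl/ (5→4 falls) ok; σ2 onset /∅/, coda /w/ ok → well-formed
Well-formed: zos, zop, gowl.ow → 3.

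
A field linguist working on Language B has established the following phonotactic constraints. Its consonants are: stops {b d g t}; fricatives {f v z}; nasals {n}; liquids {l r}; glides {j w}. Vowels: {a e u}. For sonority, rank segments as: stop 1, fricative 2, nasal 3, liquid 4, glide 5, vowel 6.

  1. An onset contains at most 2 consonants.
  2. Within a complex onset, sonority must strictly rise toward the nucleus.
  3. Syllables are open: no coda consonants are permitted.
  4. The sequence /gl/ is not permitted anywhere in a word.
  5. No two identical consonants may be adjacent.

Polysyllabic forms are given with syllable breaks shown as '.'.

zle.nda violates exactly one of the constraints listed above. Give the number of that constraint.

2

zle.nda: syllable 2 onset /nd/: /n/ (nasal, 3) → /d/ (stop, 1) does not rise.
This is a violation of constraint 2: "Within a complex onset, sonority must strictly rise toward the nucleus."
The remaining constraints (1, 3, 4, 5) are satisfied.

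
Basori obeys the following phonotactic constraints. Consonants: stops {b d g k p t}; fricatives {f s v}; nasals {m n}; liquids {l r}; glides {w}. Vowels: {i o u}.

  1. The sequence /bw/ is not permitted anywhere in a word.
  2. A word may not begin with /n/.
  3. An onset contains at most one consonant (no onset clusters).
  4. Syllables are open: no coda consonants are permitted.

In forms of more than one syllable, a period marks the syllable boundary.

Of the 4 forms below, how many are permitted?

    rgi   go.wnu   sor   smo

rgi — violates constraint 3: syllable 1 onset /rg/ has 2 consonants (> 1) → not permitted
go.wnu — violates constraint 3: syllable 2 onset /wn/ has 2 consonants (> 1) → not permitted
sor — violates constraint 4: syllable 1 coda /r/ has 1 consonant (> 0) → not permitted
smo — violates constraint 3: syllable 1 onset /sm/ has 2 consonants (> 1) → not permitted
No form is permitted → 0.

0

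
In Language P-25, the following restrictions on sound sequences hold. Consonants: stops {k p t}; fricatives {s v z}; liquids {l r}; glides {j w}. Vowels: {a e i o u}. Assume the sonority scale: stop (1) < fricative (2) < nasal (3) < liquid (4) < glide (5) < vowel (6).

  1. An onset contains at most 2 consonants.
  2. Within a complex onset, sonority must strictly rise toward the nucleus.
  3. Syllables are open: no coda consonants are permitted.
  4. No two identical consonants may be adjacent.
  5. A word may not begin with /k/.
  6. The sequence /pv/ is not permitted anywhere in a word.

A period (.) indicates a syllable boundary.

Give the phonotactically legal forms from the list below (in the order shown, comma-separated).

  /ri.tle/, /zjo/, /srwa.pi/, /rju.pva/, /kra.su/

/ri.tle/, /zjo/

/ri.tle/ — σ1 onset /r/, coda /∅/ ok; σ2 onset /tl/ (1→4 rises), coda /∅/ ok → phonotactically legal
/zjo/ — σ1 onset /zj/ (2→5 rises), coda /∅/ ok → phonotactically legal
/srwa.pi/ — violates constraint 1: syllable 1 onset /srw/ has 3 consonants (> 2) → phonotactically illegal
/rju.pva/ — violates constraint 6: contains banned sequence /pv/ → phonotactically illegal
/kra.su/ — violates constraint 5: word begins with /k/ → phonotactically illegal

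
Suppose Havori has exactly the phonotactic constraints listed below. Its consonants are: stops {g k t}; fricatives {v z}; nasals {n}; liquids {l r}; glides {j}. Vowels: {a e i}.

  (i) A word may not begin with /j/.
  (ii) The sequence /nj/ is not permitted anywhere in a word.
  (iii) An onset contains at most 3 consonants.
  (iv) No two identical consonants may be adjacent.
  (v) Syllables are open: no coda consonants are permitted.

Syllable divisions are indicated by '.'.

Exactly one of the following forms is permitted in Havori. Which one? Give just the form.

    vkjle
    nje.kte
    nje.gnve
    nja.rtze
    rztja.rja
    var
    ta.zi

vkjle — violates constraint (iii): syllable 1 onset /vkjl/ has 4 consonants (> 3) → not permitted
nje.kte — violates constraint (ii): contains banned sequence /nj/ → not permitted
nje.gnve — violates constraint (ii): contains banned sequence /nj/ → not permitted
nja.rtze — violates constraint (ii): contains banned sequence /nj/ → not permitted
rztja.rja — violates constraint (iii): syllable 1 onset /rztj/ has 4 consonants (> 3) → not permitted
var — violates constraint (v): syllable 1 coda /r/ has 1 consonant (> 0) → not permitted
ta.zi — σ1 onset /t/, coda /∅/ ok; σ2 onset /z/, coda /∅/ ok → permitted

ta.zi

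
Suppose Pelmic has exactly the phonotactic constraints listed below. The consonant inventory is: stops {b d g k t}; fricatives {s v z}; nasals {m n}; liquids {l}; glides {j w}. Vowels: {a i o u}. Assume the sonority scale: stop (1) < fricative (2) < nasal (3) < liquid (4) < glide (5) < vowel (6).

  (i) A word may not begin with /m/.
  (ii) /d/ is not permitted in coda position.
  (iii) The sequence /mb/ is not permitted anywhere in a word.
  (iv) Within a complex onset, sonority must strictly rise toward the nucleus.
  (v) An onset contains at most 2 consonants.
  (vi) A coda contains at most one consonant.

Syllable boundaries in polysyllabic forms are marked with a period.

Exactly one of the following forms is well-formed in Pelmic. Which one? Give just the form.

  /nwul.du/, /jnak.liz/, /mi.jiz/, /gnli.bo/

/nwul.du/

/nwul.du/ — σ1 onset /nw/ (3→5 rises), coda /l/ ok; σ2 onset /d/, coda /∅/ ok → well-formed
/jnak.liz/ — violates constraint (iv): syllable 1 onset /jn/: /j/ (glide, 5) → /n/ (nasal, 3) does not rise → ill-formed
/mi.jiz/ — violates constraint (i): word begins with /m/ → ill-formed
/gnli.bo/ — violates constraint (v): syllable 1 onset /gnl/ has 3 consonants (> 2) → ill-formed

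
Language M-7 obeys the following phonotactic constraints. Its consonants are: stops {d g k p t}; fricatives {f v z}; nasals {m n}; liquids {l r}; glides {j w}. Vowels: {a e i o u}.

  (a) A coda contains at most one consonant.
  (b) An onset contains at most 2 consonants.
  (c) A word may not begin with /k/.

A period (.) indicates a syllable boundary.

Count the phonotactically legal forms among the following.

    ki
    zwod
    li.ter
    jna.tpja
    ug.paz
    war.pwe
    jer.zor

5

ki — violates constraint (c): word begins with /k/ → phonotactically illegal
zwod — σ1 onset /zw/ (2C), coda /d/ ok → phonotactically legal
li.ter — σ1 onset /l/, coda /∅/ ok; σ2 onset /t/, coda /r/ ok → phonotactically legal
jna.tpja — violates constraint (b): syllable 2 onset /tpj/ has 3 consonants (> 2) → phonotactically illegal
ug.paz — σ1 onset /∅/, coda /g/ ok; σ2 onset /p/, coda /z/ ok → phonotactically legal
war.pwe — σ1 onset /w/, coda /r/ ok; σ2 onset /pw/ (2C), coda /∅/ ok → phonotactically legal
jer.zor — σ1 onset /j/, coda /r/ ok; σ2 onset /z/, coda /r/ ok → phonotactically legal
Phonotactically legal: zwod, li.ter, ug.paz, war.pwe, jer.zor → 5.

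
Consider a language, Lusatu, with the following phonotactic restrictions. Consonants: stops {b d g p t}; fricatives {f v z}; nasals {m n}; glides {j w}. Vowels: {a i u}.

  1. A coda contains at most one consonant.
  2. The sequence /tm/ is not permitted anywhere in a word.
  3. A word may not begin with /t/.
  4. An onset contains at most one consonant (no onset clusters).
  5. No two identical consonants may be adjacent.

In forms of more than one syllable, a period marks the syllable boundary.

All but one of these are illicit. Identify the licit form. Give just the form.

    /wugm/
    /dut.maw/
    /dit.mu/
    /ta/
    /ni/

/ni/

/wugm/ — violates constraint 1: syllable 1 coda /gm/ has 2 consonants (> 1) → illicit
/dut.maw/ — violates constraint 2: contains banned sequence /tm/ → illicit
/dit.mu/ — violates constraint 2: contains banned sequence /tm/ → illicit
/ta/ — violates constraint 3: word begins with /t/ → illicit
/ni/ — σ1 onset /n/, coda /∅/ ok → licit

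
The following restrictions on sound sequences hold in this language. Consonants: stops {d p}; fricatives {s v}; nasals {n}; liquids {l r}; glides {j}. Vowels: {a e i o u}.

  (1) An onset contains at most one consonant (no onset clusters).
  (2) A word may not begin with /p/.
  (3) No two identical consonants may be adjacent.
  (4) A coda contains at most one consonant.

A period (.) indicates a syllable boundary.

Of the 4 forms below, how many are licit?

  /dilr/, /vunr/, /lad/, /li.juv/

/dilr/ — violates constraint 4: syllable 1 coda /lr/ has 2 consonants (> 1) → illicit
/vunr/ — violates constraint 4: syllable 1 coda /nr/ has 2 consonants (> 1) → illicit
/lad/ — σ1 onset /l/, coda /d/ ok → licit
/li.juv/ — σ1 onset /l/, coda /∅/ ok; σ2 onset /j/, coda /v/ ok → licit
Licit: /lad/, /li.juv/ → 2.

2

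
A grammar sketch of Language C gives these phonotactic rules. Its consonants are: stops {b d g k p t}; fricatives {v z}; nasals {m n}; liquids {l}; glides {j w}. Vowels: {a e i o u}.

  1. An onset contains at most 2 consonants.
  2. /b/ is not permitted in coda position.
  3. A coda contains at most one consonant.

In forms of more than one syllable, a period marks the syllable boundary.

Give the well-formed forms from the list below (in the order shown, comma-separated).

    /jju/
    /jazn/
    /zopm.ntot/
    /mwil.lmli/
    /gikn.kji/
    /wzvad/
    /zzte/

/jju/ — σ1 onset /jj/ (2C), coda /∅/ ok → well-formed
/jazn/ — violates constraint 3: syllable 1 coda /zn/ has 2 consonants (> 1) → ill-formed
/zopm.ntot/ — violates constraint 3: syllable 1 coda /pm/ has 2 consonants (> 1) → ill-formed
/mwil.lmli/ — violates constraint 1: syllable 2 onset /lml/ has 3 consonants (> 2) → ill-formed
/gikn.kji/ — violates constraint 3: syllable 1 coda /kn/ has 2 consonants (> 1) → ill-formed
/wzvad/ — violates constraint 1: syllable 1 onset /wzv/ has 3 consonants (> 2) → ill-formed
/zzte/ — violates constraint 1: syllable 1 onset /zzt/ has 3 consonants (> 2) → ill-formed

/jju/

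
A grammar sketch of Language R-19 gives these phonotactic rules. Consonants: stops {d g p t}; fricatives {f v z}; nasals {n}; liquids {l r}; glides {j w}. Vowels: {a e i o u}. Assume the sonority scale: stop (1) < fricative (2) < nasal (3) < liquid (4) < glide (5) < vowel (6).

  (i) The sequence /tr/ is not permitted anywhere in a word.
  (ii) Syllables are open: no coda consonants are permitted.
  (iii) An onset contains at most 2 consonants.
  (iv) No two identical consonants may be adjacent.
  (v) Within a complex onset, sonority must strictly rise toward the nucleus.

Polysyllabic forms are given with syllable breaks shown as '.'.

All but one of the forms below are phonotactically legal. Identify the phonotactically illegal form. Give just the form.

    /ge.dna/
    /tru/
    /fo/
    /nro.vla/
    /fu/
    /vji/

/tru/

/ge.dna/ — σ1 onset /g/, coda /∅/ ok; σ2 onset /dn/ (1→3 rises), coda /∅/ ok → phonotactically legal
/tru/ — violates constraint (i): contains banned sequence /tr/ → phonotactically illegal
/fo/ — σ1 onset /f/, coda /∅/ ok → phonotactically legal
/nro.vla/ — σ1 onset /nr/ (3→4 rises), coda /∅/ ok; σ2 onset /vl/ (2→4 rises), coda /∅/ ok → phonotactically legal
/fu/ — σ1 onset /f/, coda /∅/ ok → phonotactically legal
/vji/ — σ1 onset /vj/ (2→5 rises), coda /∅/ ok → phonotactically legal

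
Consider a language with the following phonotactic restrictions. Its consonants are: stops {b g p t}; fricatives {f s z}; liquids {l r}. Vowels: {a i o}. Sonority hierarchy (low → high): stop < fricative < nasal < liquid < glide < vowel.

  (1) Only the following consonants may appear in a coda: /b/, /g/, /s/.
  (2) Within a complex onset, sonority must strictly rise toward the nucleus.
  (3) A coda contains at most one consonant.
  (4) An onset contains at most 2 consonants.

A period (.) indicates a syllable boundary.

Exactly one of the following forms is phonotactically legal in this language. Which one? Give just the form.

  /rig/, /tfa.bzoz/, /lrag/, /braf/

/rig/ — σ1 onset /r/, coda /g/ ok → phonotactically legal
/tfa.bzoz/ — violates constraint 1: syllable 2 coda contains /z/, which is not a licensed coda consonant → phonotactically illegal
/lrag/ — violates constraint 2: syllable 1 onset /lr/: /l/ (liquid, 4) → /r/ (liquid, 4) does not rise → phonotactically illegal
/braf/ — violates constraint 1: syllable 1 coda contains /f/, which is not a licensed coda consonant → phonotactically illegal

/rig/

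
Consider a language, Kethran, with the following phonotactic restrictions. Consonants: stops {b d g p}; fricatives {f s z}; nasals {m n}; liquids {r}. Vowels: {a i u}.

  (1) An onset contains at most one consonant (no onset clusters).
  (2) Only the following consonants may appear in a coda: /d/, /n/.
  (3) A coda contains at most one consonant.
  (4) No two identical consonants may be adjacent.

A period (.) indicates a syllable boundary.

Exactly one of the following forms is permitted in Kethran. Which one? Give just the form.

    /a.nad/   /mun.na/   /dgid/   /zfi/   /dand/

/a.nad/

/a.nad/ — σ1 onset /∅/, coda /∅/ ok; σ2 onset /n/, coda /d/ ok → permitted
/mun.na/ — violates constraint 4: adjacent identical consonants /nn/ → not permitted
/dgid/ — violates constraint 1: syllable 1 onset /dg/ has 2 consonants (> 1) → not permitted
/zfi/ — violates constraint 1: syllable 1 onset /zf/ has 2 consonants (> 1) → not permitted
/dand/ — violates constraint 3: syllable 1 coda /nd/ has 2 consonants (> 1) → not permitted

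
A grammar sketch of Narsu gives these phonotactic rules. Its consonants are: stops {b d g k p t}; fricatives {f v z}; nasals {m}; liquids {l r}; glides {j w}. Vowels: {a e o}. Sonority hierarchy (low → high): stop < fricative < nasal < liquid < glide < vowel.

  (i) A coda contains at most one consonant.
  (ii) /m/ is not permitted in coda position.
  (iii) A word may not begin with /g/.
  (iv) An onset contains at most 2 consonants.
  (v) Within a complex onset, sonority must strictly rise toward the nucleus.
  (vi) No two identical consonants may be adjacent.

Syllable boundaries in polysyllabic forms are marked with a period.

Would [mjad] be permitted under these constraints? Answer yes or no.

[mjad] — σ1 onset /mj/ (3→5 rises), coda /d/ ok → permitted

yes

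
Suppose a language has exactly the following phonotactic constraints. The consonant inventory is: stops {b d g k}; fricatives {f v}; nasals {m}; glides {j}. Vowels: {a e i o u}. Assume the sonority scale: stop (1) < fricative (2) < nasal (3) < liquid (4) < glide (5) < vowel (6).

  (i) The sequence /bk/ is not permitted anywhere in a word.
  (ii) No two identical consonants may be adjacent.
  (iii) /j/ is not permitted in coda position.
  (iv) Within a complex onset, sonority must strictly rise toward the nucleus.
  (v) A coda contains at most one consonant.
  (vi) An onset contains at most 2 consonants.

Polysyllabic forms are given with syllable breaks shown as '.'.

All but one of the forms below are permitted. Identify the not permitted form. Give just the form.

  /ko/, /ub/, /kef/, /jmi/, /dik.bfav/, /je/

/jmi/

/ko/ — σ1 onset /k/, coda /∅/ ok → permitted
/ub/ — σ1 onset /∅/, coda /b/ ok → permitted
/kef/ — σ1 onset /k/, coda /f/ ok → permitted
/jmi/ — violates constraint (iv): syllable 1 onset /jm/: /j/ (glide, 5) → /m/ (nasal, 3) does not rise → not permitted
/dik.bfav/ — σ1 onset /d/, coda /k/ ok; σ2 onset /bf/ (1→2 rises), coda /v/ ok → permitted
/je/ — σ1 onset /j/, coda /∅/ ok → permitted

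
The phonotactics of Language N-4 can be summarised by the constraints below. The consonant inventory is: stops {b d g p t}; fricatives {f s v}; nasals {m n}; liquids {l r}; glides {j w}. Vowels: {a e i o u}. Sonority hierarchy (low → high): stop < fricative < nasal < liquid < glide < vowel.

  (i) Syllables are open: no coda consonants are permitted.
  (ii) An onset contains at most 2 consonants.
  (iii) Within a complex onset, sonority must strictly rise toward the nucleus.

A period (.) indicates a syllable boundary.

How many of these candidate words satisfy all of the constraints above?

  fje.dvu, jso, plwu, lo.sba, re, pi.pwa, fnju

fje.dvu — σ1 onset /fj/ (2→5 rises), coda /∅/ ok; σ2 onset /dv/ (1→2 rises), coda /∅/ ok → licit
jso — violates constraint (iii): syllable 1 onset /js/: /j/ (glide, 5) → /s/ (fricative, 2) does not rise → illicit
plwu — violates constraint (ii): syllable 1 onset /plw/ has 3 consonants (> 2) → illicit
lo.sba — violates constraint (iii): syllable 2 onset /sb/: /s/ (fricative, 2) → /b/ (stop, 1) does not rise → illicit
re — σ1 onset /r/, coda /∅/ ok → licit
pi.pwa — σ1 onset /p/, coda /∅/ ok; σ2 onset /pw/ (1→5 rises), coda /∅/ ok → licit
fnju — violates constraint (ii): syllable 1 onset /fnj/ has 3 consonants (> 2) → illicit
Licit: fje.dvu, re, pi.pwa → 3.

3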